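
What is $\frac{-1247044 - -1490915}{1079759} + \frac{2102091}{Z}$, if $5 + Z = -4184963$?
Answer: $- \frac{1249159344941}{4518756862712} \approx -0.27644$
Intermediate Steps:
$Z = -4184968$ ($Z = -5 - 4184963 = -4184968$)
$\frac{-1247044 - -1490915}{1079759} + \frac{2102091}{Z} = \frac{-1247044 - -1490915}{1079759} + \frac{2102091}{-4184968} = \left(-1247044 + 1490915\right) \frac{1}{1079759} + 2102091 \left(- \frac{1}{4184968}\right) = 243871 \cdot \frac{1}{1079759} - \frac{2102091}{4184968} = \frac{243871}{1079759} - \frac{2102091}{4184968} = - \frac{1249159344941}{4518756862712}$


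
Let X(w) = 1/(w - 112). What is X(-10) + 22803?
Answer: 2781965/122 ≈ 22803.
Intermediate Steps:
X(w) = 1/(-112 + w)
X(-10) + 22803 = 1/(-112 - 10) + 22803 = 1/(-122) + 22803 = -1/122 + 22803 = 2781965/122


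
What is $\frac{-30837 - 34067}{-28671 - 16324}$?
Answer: $\frac{64904}{44995} \approx 1.4425$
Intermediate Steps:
$\frac{-30837 - 34067}{-28671 - 16324} = - \frac{64904}{-44995} = \left(-64904\right) \left(- \frac{1}{44995}\right) = \frac{64904}{44995}$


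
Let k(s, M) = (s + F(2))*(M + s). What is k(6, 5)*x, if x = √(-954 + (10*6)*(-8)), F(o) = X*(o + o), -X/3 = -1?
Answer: 198*I*√1434 ≈ 7497.9*I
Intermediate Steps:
X = 3 (X = -3*(-1) = 3)
F(o) = 6*o (F(o) = 3*(o + o) = 3*(2*o) = 6*o)
k(s, M) = (12 + s)*(M + s) (k(s, M) = (s + 6*2)*(M + s) = (s + 12)*(M + s) = (12 + s)*(M + s))
x = I*√1434 (x = √(-954 + 60*(-8)) = √(-954 - 480) = √(-1434) = I*√1434 ≈ 37.868*I)
k(6, 5)*x = (6² + 12*5 + 12*6 + 5*6)*(I*√1434) = (36 + 60 + 72 + 30)*(I*√1434) = 198*(I*√1434) = 198*I*√1434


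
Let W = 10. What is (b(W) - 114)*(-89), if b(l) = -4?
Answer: 10502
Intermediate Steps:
(b(W) - 114)*(-89) = (-4 - 114)*(-89) = -118*(-89) = 10502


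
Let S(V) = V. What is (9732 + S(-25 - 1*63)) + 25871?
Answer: 35515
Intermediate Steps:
(9732 + S(-25 - 1*63)) + 25871 = (9732 + (-25 - 1*63)) + 25871 = (9732 + (-25 - 63)) + 25871 = (9732 - 88) + 25871 = 9644 + 25871 = 35515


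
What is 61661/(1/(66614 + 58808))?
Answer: 7733645942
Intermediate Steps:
61661/(1/(66614 + 58808)) = 61661/(1/125422) = 61661*125422 = 7733645942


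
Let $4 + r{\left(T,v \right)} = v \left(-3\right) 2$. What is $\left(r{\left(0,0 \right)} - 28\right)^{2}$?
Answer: $1024$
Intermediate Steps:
$r{\left(T,v \right)} = -4 - 6 v$ ($r{\left(T,v \right)} = -4 + v \left(-3\right) 2 = -4 + - 3 v 2 = -4 - 6 v$)
$\left(r{\left(0,0 \right)} - 28\right)^{2} = \left(\left(-4 - 0\right) - 28\right)^{2} = \left(\left(-4 + 0\right) - 28\right)^{2} = \left(-4 - 28\right)^{2} = \left(-32\right)^{2} = 1024$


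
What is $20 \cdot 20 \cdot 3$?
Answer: $1200$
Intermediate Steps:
$20 \cdot 20 \cdot 3 = 400 \cdot 3 = 1200$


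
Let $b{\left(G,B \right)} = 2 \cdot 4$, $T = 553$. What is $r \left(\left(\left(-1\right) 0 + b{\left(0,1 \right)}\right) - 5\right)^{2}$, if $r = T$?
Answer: $4977$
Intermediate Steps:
$r = 553$
$b{\left(G,B \right)} = 8$
$r \left(\left(\left(-1\right) 0 + b{\left(0,1 \right)}\right) - 5\right)^{2} = 553 \left(\left(\left(-1\right) 0 + 8\right) - 5\right)^{2} = 553 \left(\left(0 + 8\right) - 5\right)^{2} = 553 \left(8 - 5\right)^{2} = 553 \cdot 3^{2} = 553 \cdot 9 = 4977$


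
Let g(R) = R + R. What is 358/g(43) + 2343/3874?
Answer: 794195/166582 ≈ 4.7676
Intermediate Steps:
g(R) = 2*R
358/g(43) + 2343/3874 = 358/((2*43)) + 2343/3874 = 358/86 + 2343*(1/3874) = 358*(1/86) + 2343/3874 = 179/43 + 2343/3874 = 794195/166582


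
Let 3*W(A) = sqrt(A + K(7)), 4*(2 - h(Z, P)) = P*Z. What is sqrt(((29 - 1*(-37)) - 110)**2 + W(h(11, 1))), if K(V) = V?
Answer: sqrt(69726)/6 ≈ 44.009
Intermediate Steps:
h(Z, P) = 2 - P*Z/4
W(A) = sqrt(7 + A)/3 (W(A) = sqrt(A + 7)/3 = sqrt(7 + A)/3)
sqrt(((29 - 1*(-37)) - 110)**2 + W(h(11, 1))) = sqrt(((29 - 1*(-37)) - 110)**2 + sqrt(7 + (2 - 1/4*1*11))/3) = sqrt(((29 + 37) - 110)**2 + sqrt(7 + (2 - 11/4))/3) = sqrt((66 - 110)**2 + sqrt(7 - 3/4)/3) = sqrt((-44)**2 + sqrt(25/4)/3) = sqrt(1936 + (1/3)*(5/2)) = sqrt(1936 + 5/6) = sqrt(11621/6) = sqrt(69726)/6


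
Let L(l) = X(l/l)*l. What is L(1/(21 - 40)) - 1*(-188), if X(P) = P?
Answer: 3571/19 ≈ 187.95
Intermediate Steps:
L(l) = l (L(l) = (l/l)*l = 1*l = l)
L(1/(21 - 40)) - 1*(-188) = 1/(21 - 40) - 1*(-188) = 1/(-19) + 188 = -1/19 + 188 = 3571/19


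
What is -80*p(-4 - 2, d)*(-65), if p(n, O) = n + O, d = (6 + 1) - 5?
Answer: -20800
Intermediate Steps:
d = 2 (d = 7 - 5 = 2)
p(n, O) = O + n
-80*p(-4 - 2, d)*(-65) = -80*(2 + (-4 - 2))*(-65) = -80*(2 - 6)*(-65) = -80*(-4)*(-65) = 320*(-65) = -20800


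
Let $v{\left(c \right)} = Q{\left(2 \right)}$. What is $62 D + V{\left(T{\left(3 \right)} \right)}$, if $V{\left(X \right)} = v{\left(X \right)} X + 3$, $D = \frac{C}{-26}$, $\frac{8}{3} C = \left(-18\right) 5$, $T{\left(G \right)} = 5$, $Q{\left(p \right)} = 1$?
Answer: $\frac{4601}{52} \approx 88.481$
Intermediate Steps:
$v{\left(c \right)} = 1$
$C = - \frac{135}{4}$ ($C = \frac{3 \left(\left(-18\right) 5\right)}{8} = \frac{3}{8} \left(-90\right) = - \frac{135}{4} \approx -33.75$)
$D = \frac{135}{104}$ ($D = - \frac{135}{4 \left(-26\right)} = \left(- \frac{135}{4}\right) \left(- \frac{1}{26}\right) = \frac{135}{104} \approx 1.2981$)
$V{\left(X \right)} = 3 + X$ ($V{\left(X \right)} = 1 X + 3 = X + 3 = 3 + X$)
$62 D + V{\left(T{\left(3 \right)} \right)} = 62 \cdot \frac{135}{104} + \left(3 + 5\right) = \frac{4185}{52} + 8 = \frac{4601}{52}$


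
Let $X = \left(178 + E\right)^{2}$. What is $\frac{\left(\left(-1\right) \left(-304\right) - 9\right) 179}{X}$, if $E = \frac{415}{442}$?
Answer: $\frac{10316196020}{6255386281} \approx 1.6492$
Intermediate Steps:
$E = \frac{415}{442}$ ($E = 415 \cdot \frac{1}{442} = \frac{415}{442} \approx 0.93891$)
$X = \frac{6255386281}{195364}$ ($X = \left(178 + \frac{415}{442}\right)^{2} = \left(\frac{79091}{442}\right)^{2} = \frac{6255386281}{195364} \approx 32019.0$)
$\frac{\left(\left(-1\right) \left(-304\right) - 9\right) 179}{X} = \frac{\left(\left(-1\right) \left(-304\right) - 9\right) 179}{\frac{6255386281}{195364}} = \left(304 - 9\right) 179 \cdot \frac{195364}{6255386281} = 295 \cdot 179 \cdot \frac{195364}{6255386281} = 52805 \cdot \frac{195364}{6255386281} = \frac{10316196020}{6255386281}$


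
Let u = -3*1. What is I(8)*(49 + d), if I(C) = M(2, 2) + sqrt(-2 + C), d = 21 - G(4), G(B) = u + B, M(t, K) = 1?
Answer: 69 + 69*sqrt(6) ≈ 238.01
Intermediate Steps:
u = -3
G(B) = -3 + B
d = 20 (d = 21 - (-3 + 4) = 21 - 1*1 = 21 - 1 = 20)
I(C) = 1 + sqrt(-2 + C)
I(8)*(49 + d) = (1 + sqrt(-2 + 8))*(49 + 20) = (1 + sqrt(6))*69 = 69 + 69*sqrt(6)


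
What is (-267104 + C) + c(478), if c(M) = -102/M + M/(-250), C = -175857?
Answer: -13233523371/29875 ≈ -4.4296e+5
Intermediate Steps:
c(M) = -102/M - M/250 (c(M) = -102/M + M*(-1/250) = -102/M - M/250)
(-267104 + C) + c(478) = (-267104 - 175857) + (-102/478 - 1/250*478) = -442961 + (-102*1/478 - 239/125) = -442961 + (-51/239 - 239/125) = -442961 - 63496/29875 = -13233523371/29875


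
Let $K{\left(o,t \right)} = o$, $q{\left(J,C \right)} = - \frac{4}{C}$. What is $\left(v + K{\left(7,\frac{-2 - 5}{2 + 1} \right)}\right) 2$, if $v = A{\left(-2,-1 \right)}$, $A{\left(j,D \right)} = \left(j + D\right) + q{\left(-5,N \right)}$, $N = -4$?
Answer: $10$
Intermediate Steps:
$A{\left(j,D \right)} = 1 + D + j$ ($A{\left(j,D \right)} = \left(j + D\right) - \frac{4}{-4} = \left(D + j\right) - -1 = \left(D + j\right) + 1 = 1 + D + j$)
$v = -2$ ($v = 1 - 1 - 2 = -2$)
$\left(v + K{\left(7,\frac{-2 - 5}{2 + 1} \right)}\right) 2 = \left(-2 + 7\right) 2 = 5 \cdot 2 = 10$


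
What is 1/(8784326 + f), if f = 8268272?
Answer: 1/17052598 ≈ 5.8642e-8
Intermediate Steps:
1/(8784326 + f) = 1/(8784326 + 8268272) = 1/17052598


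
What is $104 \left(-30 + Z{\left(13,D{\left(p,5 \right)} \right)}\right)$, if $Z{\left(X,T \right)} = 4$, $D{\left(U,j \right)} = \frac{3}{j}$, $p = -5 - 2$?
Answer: $-2704$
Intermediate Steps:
$p = -7$ ($p = -5 - 2 = -7$)
$104 \left(-30 + Z{\left(13,D{\left(p,5 \right)} \right)}\right) = 104 \left(-30 + 4\right) = 104 \left(-26\right) = -2704$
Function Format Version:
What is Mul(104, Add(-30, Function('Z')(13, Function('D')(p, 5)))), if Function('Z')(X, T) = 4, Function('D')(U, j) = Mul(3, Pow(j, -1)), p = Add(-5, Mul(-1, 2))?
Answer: -2704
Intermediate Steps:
p = -7 (p = Add(-5, -2) = -7)
Mul(104, Add(-30, Function('Z')(13, Function('D')(p, 5)))) = Mul(104, Add(-30, 4)) = Mul(104, -26) = -2704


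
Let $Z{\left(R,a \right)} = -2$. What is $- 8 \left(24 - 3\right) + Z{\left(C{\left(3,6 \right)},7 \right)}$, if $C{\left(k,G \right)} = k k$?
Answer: $-170$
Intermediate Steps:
$C{\left(k,G \right)} = k^{2}$
$- 8 \left(24 - 3\right) + Z{\left(C{\left(3,6 \right)},7 \right)} = - 8 \left(24 - 3\right) - 2 = \left(-8\right) 21 - 2 = -168 - 2 = -170$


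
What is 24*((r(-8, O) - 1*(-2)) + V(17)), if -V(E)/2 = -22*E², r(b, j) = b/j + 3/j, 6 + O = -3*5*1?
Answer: 2136664/7 ≈ 3.0524e+5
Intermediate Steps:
O = -21 (O = -6 - 3*5*1 = -6 - 15*1 = -6 - 15 = -21)
r(b, j) = 3/j + b/j
V(E) = 44*E² (V(E) = -(-44)*E² = 44*E²)
24*((r(-8, O) - 1*(-2)) + V(17)) = 24*(((3 - 8)/(-21) - 1*(-2)) + 44*17²) = 24*((-1/21*(-5) + 2) + 44*289) = 24*((5/21 + 2) + 12716) = 24*(47/21 + 12716) = 24*(267083/21) = 2136664/7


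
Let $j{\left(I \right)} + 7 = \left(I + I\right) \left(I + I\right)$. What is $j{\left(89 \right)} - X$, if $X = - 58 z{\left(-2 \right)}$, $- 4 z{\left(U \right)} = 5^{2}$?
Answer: $\frac{62629}{2} \approx 31315.0$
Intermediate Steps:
$j{\left(I \right)} = -7 + 4 I^{2}$ ($j{\left(I \right)} = -7 + \left(I + I\right) \left(I + I\right) = -7 + 2 I 2 I = -7 + 4 I^{2}$)
$z{\left(U \right)} = - \frac{25}{4}$ ($z{\left(U \right)} = - \frac{5^{2}}{4} = \left(- \frac{1}{4}\right) 25 = - \frac{25}{4}$)
$X = \frac{725}{2}$ ($X = \left(-58\right) \left(- \frac{25}{4}\right) = \frac{725}{2} \approx 362.5$)
$j{\left(89 \right)} - X = \left(-7 + 4 \cdot 89^{2}\right) - \frac{725}{2} = \left(-7 + 4 \cdot 7921\right) - \frac{725}{2} = \left(-7 + 31684\right) - \frac{725}{2} = 31677 - \frac{725}{2} = \frac{62629}{2}$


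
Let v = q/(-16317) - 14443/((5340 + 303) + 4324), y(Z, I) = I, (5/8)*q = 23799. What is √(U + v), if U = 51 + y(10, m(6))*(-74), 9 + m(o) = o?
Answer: 2*√100914567031736205/38721795 ≈ 16.408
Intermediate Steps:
q = 190392/5 (q = (8/5)*23799 = 190392/5 ≈ 38078.)
m(o) = -9 + o
U = 273 (U = 51 + (-9 + 6)*(-74) = 51 - 3*(-74) = 51 + 222 = 273)
v = -1025323073/271052565 (v = (190392/5)/(-16317) - 14443/((5340 + 303) + 4324) = (190392/5)*(-1/16317) - 14443/(5643 + 4324) = -63464/27195 - 14443/9967 = -1025323073/271052565 ≈ -3.7827)
√(U + v) = √(273 - 1025323073/271052565) = √(72972027172/271052565) = 2*√100914567031736205/38721795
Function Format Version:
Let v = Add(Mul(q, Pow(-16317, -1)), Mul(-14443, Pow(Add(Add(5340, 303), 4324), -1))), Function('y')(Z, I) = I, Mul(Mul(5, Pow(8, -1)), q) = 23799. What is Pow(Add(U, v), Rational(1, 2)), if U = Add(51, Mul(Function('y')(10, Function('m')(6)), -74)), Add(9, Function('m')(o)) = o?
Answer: Mul(Rational(2, 38721795), Pow(100914567031736205, Rational(1, 2))) ≈ 16.408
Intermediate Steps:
q = Rational(190392, 5) (q = Mul(Rational(8, 5), 23799) = Rational(190392, 5) ≈ 38078.)
Function('m')(o) = Add(-9, o)
U = 273 (U = Add(51, Mul(Add(-9, 6), -74)) = Add(51, Mul(-3, -74)) = Add(51, 222) = 273)
v = Rational(-1025323073, 271052565) (v = Add(Mul(Rational(190392, 5), Pow(-16317, -1)), Mul(-14443, Pow(Add(Add(5340, 303), 4324), -1))) = Add(Mul(Rational(190392, 5), Rational(-1, 16317)), Mul(-14443, Pow(Add(5643, 4324), -1))) = Add(Rational(-63464, 27195), Mul(-14443, Pow(9967, -1))) = Add(Rational(-63464, 27195), Mul(-14443, Rational(1, 9967))) = Add(Rational(-63464, 27195), Rational(-14443, 9967)) = Rational(-1025323073, 271052565) ≈ -3.7827)
Pow(Add(U, v), Rational(1, 2)) = Pow(Add(273, Rational(-1025323073, 271052565)), Rational(1, 2)) = Pow(Rational(72972027172, 271052565), Rational(1, 2)) = Mul(Rational(2, 38721795), Pow(100914567031736205, Rational(1, 2)))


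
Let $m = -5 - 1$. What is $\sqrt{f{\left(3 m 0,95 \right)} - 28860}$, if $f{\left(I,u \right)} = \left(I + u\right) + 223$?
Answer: $i \sqrt{28542} \approx 168.94 i$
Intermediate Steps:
$m = -6$
$f{\left(I,u \right)} = 223 + I + u$
$\sqrt{f{\left(3 m 0,95 \right)} - 28860} = \sqrt{\left(223 + 3 \left(-6\right) 0 + 95\right) - 28860} = \sqrt{\left(223 - 0 + 95\right) - 28860} = \sqrt{\left(223 + 0 + 95\right) - 28860} = \sqrt{318 - 28860} = \sqrt{-28542} = i \sqrt{28542}$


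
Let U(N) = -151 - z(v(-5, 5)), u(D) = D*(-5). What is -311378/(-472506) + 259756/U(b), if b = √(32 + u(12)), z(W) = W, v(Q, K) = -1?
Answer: -10224130153/5906325 ≈ -1731.0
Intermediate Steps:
u(D) = -5*D
b = 2*I*√7 (b = √(32 - 5*12) = √(32 - 60) = √(-28) = 2*I*√7 ≈ 5.2915*I)
U(N) = -150 (U(N) = -151 - 1*(-1) = -151 + 1 = -150)
-311378/(-472506) + 259756/U(b) = -311378/(-472506) + 259756/(-150) = -311378*(-1/472506) + 259756*(-1/150) = 155689/236253 - 129878/75 = -10224130153/5906325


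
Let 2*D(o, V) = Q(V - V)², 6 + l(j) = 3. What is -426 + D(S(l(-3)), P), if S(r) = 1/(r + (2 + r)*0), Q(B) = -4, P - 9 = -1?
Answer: -418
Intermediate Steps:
l(j) = -3 (l(j) = -6 + 3 = -3)
P = 8 (P = 9 - 1 = 8)
S(r) = 1/r (S(r) = 1/(r + 0) = 1/r)
D(o, V) = 8 (D(o, V) = (½)*(-4)² = (½)*16 = 8)
-426 + D(S(l(-3)), P) = -426 + 8 = -418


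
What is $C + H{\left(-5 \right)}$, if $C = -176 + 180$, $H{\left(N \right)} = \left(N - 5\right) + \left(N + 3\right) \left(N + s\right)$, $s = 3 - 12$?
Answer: $22$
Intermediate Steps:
$s = -9$ ($s = 3 - 12 = -9$)
$H{\left(N \right)} = -5 + N + \left(-9 + N\right) \left(3 + N\right)$ ($H{\left(N \right)} = \left(N - 5\right) + \left(N + 3\right) \left(N - 9\right) = \left(-5 + N\right) + \left(3 + N\right) \left(-9 + N\right) = \left(-5 + N\right) + \left(-9 + N\right) \left(3 + N\right) = -5 + N + \left(-9 + N\right) \left(3 + N\right)$)
$C = 4$
$C + H{\left(-5 \right)} = 4 - \left(7 - 25\right) = 4 + \left(-32 + 25 + 25\right) = 4 + 18 = 22$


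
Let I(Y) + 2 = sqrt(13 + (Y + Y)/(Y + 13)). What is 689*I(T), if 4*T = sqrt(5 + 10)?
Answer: -1378 + 689*sqrt(676 + 15*sqrt(15))/sqrt(52 + sqrt(15)) ≈ 1119.4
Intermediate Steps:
T = sqrt(15)/4 (T = sqrt(5 + 10)/4 = sqrt(15)/4 ≈ 0.96825)
I(Y) = -2 + sqrt(13 + 2*Y/(13 + Y)) (I(Y) = -2 + sqrt(13 + (Y + Y)/(Y + 13)) = -2 + sqrt(13 + (2*Y)/(13 + Y)) = -2 + sqrt(13 + 2*Y/(13 + Y)))
689*I(T) = 689*(-2 + sqrt((169 + 15*(sqrt(15)/4))/(13 + sqrt(15)/4))) = 689*(-2 + sqrt((169 + 15*sqrt(15)/4)/(13 + sqrt(15)/4))) = 689*(-2 + sqrt(169 + 15*sqrt(15)/4)/sqrt(13 + sqrt(15)/4)) = -1378 + 689*sqrt(169 + 15*sqrt(15)/4)/sqrt(13 + sqrt(15)/4)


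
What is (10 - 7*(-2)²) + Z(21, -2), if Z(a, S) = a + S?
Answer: 1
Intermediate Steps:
Z(a, S) = S + a
(10 - 7*(-2)²) + Z(21, -2) = (10 - 7*(-2)²) + (-2 + 21) = (10 - 7*4) + 19 = (10 - 28) + 19 = -18 + 19 = 1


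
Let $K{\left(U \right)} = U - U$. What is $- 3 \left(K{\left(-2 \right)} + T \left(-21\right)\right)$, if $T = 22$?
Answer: $1386$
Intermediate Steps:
$K{\left(U \right)} = 0$
$- 3 \left(K{\left(-2 \right)} + T \left(-21\right)\right) = - 3 \left(0 + 22 \left(-21\right)\right) = - 3 \left(0 - 462\right) = \left(-3\right) \left(-462\right) = 1386$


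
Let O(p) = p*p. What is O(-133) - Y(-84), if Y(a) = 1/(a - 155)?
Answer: 4227672/239 ≈ 17689.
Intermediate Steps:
O(p) = p²
Y(a) = 1/(-155 + a)
O(-133) - Y(-84) = (-133)² - 1/(-155 - 84) = 17689 - 1/(-239) = 17689 - 1*(-1/239) = 17689 + 1/239 = 4227672/239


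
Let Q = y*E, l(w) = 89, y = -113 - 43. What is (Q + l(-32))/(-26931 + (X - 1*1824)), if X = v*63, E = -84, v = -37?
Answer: -13193/31086 ≈ -0.42440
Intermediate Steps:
y = -156
X = -2331 (X = -37*63 = -2331)
Q = 13104 (Q = -156*(-84) = 13104)
(Q + l(-32))/(-26931 + (X - 1*1824)) = (13104 + 89)/(-26931 + (-2331 - 1*1824)) = 13193/(-26931 + (-2331 - 1824)) = 13193/(-26931 - 4155) = 13193/(-31086) = 13193*(-1/31086) = -13193/31086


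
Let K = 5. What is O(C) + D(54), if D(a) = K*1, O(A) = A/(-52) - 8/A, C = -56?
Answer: 566/91 ≈ 6.2198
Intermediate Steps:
O(A) = -8/A - A/52 (O(A) = A*(-1/52) - 8/A = -A/52 - 8/A = -8/A - A/52)
D(a) = 5 (D(a) = 5*1 = 5)
O(C) + D(54) = (-8/(-56) - 1/52*(-56)) + 5 = (-8*(-1/56) + 14/13) + 5 = (⅐ + 14/13) + 5 = 111/91 + 5 = 566/91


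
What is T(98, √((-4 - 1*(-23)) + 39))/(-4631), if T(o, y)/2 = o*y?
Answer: -196*√58/4631 ≈ -0.32233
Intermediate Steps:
T(o, y) = 2*o*y (T(o, y) = 2*(o*y) = 2*o*y)
T(98, √((-4 - 1*(-23)) + 39))/(-4631) = (2*98*√((-4 - 1*(-23)) + 39))/(-4631) = (2*98*√((-4 + 23) + 39))*(-1/4631) = (2*98*√(19 + 39))*(-1/4631) = (2*98*√58)*(-1/4631) = (196*√58)*(-1/4631) = -196*√58/4631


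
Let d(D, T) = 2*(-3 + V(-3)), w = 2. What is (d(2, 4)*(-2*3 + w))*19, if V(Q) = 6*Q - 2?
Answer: 3496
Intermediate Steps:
V(Q) = -2 + 6*Q
d(D, T) = -46 (d(D, T) = 2*(-3 + (-2 + 6*(-3))) = 2*(-3 + (-2 - 18)) = 2*(-3 - 20) = 2*(-23) = -46)
(d(2, 4)*(-2*3 + w))*19 = -46*(-2*3 + 2)*19 = -46*(-6 + 2)*19 = -46*(-4)*19 = 184*19 = 3496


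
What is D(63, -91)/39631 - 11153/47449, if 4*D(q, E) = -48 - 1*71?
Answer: -1773664603/7521805276 ≈ -0.23580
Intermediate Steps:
D(q, E) = -119/4 (D(q, E) = (-48 - 1*71)/4 = (-48 - 71)/4 = (¼)*(-119) = -119/4)
D(63, -91)/39631 - 11153/47449 = -119/4/39631 - 11153/47449 = -119/4*1/39631 - 11153*1/47449 = -119/158524 - 11153/47449 = -1773664603/7521805276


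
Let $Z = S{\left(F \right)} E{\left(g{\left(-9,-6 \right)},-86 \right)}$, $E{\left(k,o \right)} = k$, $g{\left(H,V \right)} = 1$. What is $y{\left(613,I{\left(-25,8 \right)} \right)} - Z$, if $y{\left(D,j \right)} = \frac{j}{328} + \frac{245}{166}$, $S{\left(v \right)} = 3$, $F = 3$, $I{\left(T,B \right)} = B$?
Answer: $- \frac{10207}{6806} \approx -1.4997$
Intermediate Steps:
$y{\left(D,j \right)} = \frac{245}{166} + \frac{j}{328}$ ($y{\left(D,j \right)} = j \frac{1}{328} + 245 \cdot \frac{1}{166} = \frac{j}{328} + \frac{245}{166} = \frac{245}{166} + \frac{j}{328}$)
$Z = 3$ ($Z = 3 \cdot 1 = 3$)
$y{\left(613,I{\left(-25,8 \right)} \right)} - Z = \left(\frac{245}{166} + \frac{1}{328} \cdot 8\right) - 3 = \left(\frac{245}{166} + \frac{1}{41}\right) - 3 = \frac{10211}{6806} - 3 = - \frac{10207}{6806}$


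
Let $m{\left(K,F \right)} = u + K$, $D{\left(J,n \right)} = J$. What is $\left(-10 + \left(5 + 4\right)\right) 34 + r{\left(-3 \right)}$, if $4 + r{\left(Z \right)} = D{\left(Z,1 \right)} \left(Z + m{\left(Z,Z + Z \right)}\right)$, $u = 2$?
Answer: $-26$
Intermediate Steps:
$m{\left(K,F \right)} = 2 + K$
$r{\left(Z \right)} = -4 + Z \left(2 + 2 Z\right)$ ($r{\left(Z \right)} = -4 + Z \left(Z + \left(2 + Z\right)\right) = -4 + Z \left(2 + 2 Z\right)$)
$\left(-10 + \left(5 + 4\right)\right) 34 + r{\left(-3 \right)} = \left(-10 + \left(5 + 4\right)\right) 34 + \left(-4 + 2 \left(-3\right) + 2 \left(-3\right)^{2}\right) = \left(-10 + 9\right) 34 - -8 = \left(-1\right) 34 - -8 = -34 + 8 = -26$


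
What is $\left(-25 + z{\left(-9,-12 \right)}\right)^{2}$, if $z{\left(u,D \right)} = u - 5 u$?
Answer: $121$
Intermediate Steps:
$z{\left(u,D \right)} = - 4 u$
$\left(-25 + z{\left(-9,-12 \right)}\right)^{2} = \left(-25 - -36\right)^{2} = \left(-25 + 36\right)^{2} = 11^{2} = 121$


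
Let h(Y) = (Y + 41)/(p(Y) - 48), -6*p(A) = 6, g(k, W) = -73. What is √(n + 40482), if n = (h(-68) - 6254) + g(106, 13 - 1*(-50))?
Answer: 9*√20662/7 ≈ 184.81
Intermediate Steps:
p(A) = -1 (p(A) = -⅙*6 = -1)
h(Y) = -41/49 - Y/49 (h(Y) = (Y + 41)/(-1 - 48) = (41 + Y)/(-49) = (41 + Y)*(-1/49) = -41/49 - Y/49)
n = -309996/49 (n = ((-41/49 - 1/49*(-68)) - 6254) - 73 = ((-41/49 + 68/49) - 6254) - 73 = (27/49 - 6254) - 73 = -306419/49 - 73 = -309996/49 ≈ -6326.4)
√(n + 40482) = √(-309996/49 + 40482) = √(1673622/49) = 9*√20662/7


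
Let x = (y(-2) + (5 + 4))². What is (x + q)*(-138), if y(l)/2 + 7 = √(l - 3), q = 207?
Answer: -29256 + 2760*I*√5 ≈ -29256.0 + 6171.5*I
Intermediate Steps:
y(l) = -14 + 2*√(-3 + l) (y(l) = -14 + 2*√(l - 3) = -14 + 2*√(-3 + l))
x = (-5 + 2*I*√5)² (x = ((-14 + 2*√(-3 - 2)) + (5 + 4))² = ((-14 + 2*√(-5)) + 9)² = ((-14 + 2*(I*√5)) + 9)² = ((-14 + 2*I*√5) + 9)² = (-5 + 2*I*√5)² ≈ 5.0 - 44.721*I)
(x + q)*(-138) = ((5 - 20*I*√5) + 207)*(-138) = (212 - 20*I*√5)*(-138) = -29256 + 2760*I*√5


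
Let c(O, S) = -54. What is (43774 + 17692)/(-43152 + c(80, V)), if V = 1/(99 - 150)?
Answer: -30733/21603 ≈ -1.4226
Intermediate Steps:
V = -1/51 (V = 1/(-51) = -1/51 ≈ -0.019608)
(43774 + 17692)/(-43152 + c(80, V)) = (43774 + 17692)/(-43152 - 54) = 61466/(-43206) = 61466*(-1/43206) = -30733/21603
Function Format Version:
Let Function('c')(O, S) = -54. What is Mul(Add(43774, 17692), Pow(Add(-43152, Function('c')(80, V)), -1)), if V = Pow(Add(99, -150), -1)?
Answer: Rational(-30733, 21603) ≈ -1.4226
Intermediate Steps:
V = Rational(-1, 51) (V = Pow(-51, -1) = Rational(-1, 51) ≈ -0.019608)
Mul(Add(43774, 17692), Pow(Add(-43152, Function('c')(80, V)), -1)) = Mul(Add(43774, 17692), Pow(Add(-43152, -54), -1)) = Mul(61466, Pow(-43206, -1)) = Mul(61466, Rational(-1, 43206)) = Rational(-30733, 21603)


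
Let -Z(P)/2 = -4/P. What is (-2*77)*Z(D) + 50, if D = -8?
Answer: 204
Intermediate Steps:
Z(P) = 8/P (Z(P) = -(-8)/P = 8/P)
(-2*77)*Z(D) + 50 = (-2*77)*(8/(-8)) + 50 = -1232*(-1)/8 + 50 = -154*(-1) + 50 = 154 + 50 = 204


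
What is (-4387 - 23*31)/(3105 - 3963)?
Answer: 850/143 ≈ 5.9441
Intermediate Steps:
(-4387 - 23*31)/(3105 - 3963) = (-4387 - 713)/(-858) = -5100*(-1/858) = 850/143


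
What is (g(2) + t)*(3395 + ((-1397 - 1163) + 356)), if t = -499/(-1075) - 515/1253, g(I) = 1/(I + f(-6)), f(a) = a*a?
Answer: 4845715701/51185050 ≈ 94.671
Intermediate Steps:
f(a) = a**2
g(I) = 1/(36 + I) (g(I) = 1/(I + (-6)**2) = 1/(I + 36) = 1/(36 + I))
t = 71622/1346975 (t = -499*(-1/1075) - 515*1/1253 = 499/1075 - 515/1253 = 71622/1346975 ≈ 0.053172)
(g(2) + t)*(3395 + ((-1397 - 1163) + 356)) = (1/(36 + 2) + 71622/1346975)*(3395 + ((-1397 - 1163) + 356)) = (1/38 + 71622/1346975)*(3395 + (-2560 + 356)) = (1/38 + 71622/1346975)*(3395 - 2204) = (4068611/51185050)*1191 = 4845715701/51185050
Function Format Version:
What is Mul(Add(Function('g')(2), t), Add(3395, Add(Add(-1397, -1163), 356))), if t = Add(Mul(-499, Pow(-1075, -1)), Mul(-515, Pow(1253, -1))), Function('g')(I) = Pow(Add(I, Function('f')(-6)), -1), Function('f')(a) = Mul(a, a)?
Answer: Rational(4845715701, 51185050) ≈ 94.671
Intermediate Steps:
Function('f')(a) = Pow(a, 2)
Function('g')(I) = Pow(Add(36, I), -1) (Function('g')(I) = Pow(Add(I, Pow(-6, 2)), -1) = Pow(Add(I, 36), -1) = Pow(Add(36, I), -1))
t = Rational(71622, 1346975) (t = Add(Mul(-499, Rational(-1, 1075)), Mul(-515, Rational(1, 1253))) = Add(Rational(499, 1075), Rational(-515, 1253)) = Rational(71622, 1346975) ≈ 0.053172)
Mul(Add(Function('g')(2), t), Add(3395, Add(Add(-1397, -1163), 356))) = Mul(Add(Pow(Add(36, 2), -1), Rational(71622, 1346975)), Add(3395, Add(Add(-1397, -1163), 356))) = Mul(Add(Pow(38, -1), Rational(71622, 1346975)), Add(3395, Add(-2560, 356))) = Mul(Add(Rational(1, 38), Rational(71622, 1346975)), Add(3395, -2204)) = Mul(Rational(4068611, 51185050), 1191) = Rational(4845715701, 51185050)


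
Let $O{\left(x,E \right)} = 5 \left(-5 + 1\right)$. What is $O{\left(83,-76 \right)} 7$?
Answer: $-140$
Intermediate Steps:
$O{\left(x,E \right)} = -20$ ($O{\left(x,E \right)} = 5 \left(-4\right) = -20$)
$O{\left(83,-76 \right)} 7 = \left(-20\right) 7 = -140$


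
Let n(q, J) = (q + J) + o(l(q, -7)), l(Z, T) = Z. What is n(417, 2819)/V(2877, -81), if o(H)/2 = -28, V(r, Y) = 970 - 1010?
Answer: -159/2 ≈ -79.500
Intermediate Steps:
V(r, Y) = -40
o(H) = -56 (o(H) = 2*(-28) = -56)
n(q, J) = -56 + J + q (n(q, J) = (q + J) - 56 = (J + q) - 56 = -56 + J + q)
n(417, 2819)/V(2877, -81) = (-56 + 2819 + 417)/(-40) = 3180*(-1/40) = -159/2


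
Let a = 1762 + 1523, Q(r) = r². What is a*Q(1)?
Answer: 3285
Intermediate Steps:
a = 3285
a*Q(1) = 3285*1² = 3285*1 = 3285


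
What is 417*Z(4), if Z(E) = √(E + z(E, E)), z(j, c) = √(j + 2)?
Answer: 417*√(4 + √6) ≈ 1059.0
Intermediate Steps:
z(j, c) = √(2 + j)
Z(E) = √(E + √(2 + E))
417*Z(4) = 417*√(4 + √(2 + 4)) = 417*√(4 + √6)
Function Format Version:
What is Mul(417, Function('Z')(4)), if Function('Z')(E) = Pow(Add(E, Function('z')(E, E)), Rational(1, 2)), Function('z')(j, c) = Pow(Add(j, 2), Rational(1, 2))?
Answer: Mul(417, Pow(Add(4, Pow(6, Rational(1, 2))), Rational(1, 2))) ≈ 1059.0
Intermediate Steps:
Function('z')(j, c) = Pow(Add(2, j), Rational(1, 2))
Function('Z')(E) = Pow(Add(E, Pow(Add(2, E), Rational(1, 2))), Rational(1, 2))
Mul(417, Function('Z')(4)) = Mul(417, Pow(Add(4, Pow(Add(2, 4), Rational(1, 2))), Rational(1, 2))) = Mul(417, Pow(Add(4, Pow(6, Rational(1, 2))), Rational(1, 2)))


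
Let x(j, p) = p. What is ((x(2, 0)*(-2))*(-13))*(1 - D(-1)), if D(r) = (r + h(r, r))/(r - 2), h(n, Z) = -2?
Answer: 0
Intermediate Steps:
D(r) = 1 (D(r) = (r - 2)/(r - 2) = (-2 + r)/(-2 + r) = 1)
((x(2, 0)*(-2))*(-13))*(1 - D(-1)) = ((0*(-2))*(-13))*(1 - 1*1) = (0*(-13))*(1 - 1) = 0*0 = 0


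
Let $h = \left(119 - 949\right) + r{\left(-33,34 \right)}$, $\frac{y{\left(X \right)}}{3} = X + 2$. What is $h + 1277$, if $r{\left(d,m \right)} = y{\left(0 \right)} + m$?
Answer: $487$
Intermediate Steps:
$y{\left(X \right)} = 6 + 3 X$ ($y{\left(X \right)} = 3 \left(X + 2\right) = 3 \left(2 + X\right) = 6 + 3 X$)
$r{\left(d,m \right)} = 6 + m$ ($r{\left(d,m \right)} = \left(6 + 3 \cdot 0\right) + m = \left(6 + 0\right) + m = 6 + m$)
$h = -790$ ($h = \left(119 - 949\right) + \left(6 + 34\right) = -830 + 40 = -790$)
$h + 1277 = -790 + 1277 = 487$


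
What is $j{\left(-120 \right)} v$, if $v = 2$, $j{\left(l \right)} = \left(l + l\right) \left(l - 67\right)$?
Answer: $89760$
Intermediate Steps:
$j{\left(l \right)} = 2 l \left(-67 + l\right)$
$j{\left(-120 \right)} v = 2 \left(-120\right) \left(-67 - 120\right) 2 = 2 \left(-120\right) \left(-187\right) 2 = 44880 \cdot 2 = 89760$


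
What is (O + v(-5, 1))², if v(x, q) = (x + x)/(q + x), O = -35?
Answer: 4225/4 ≈ 1056.3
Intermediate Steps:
v(x, q) = 2*x/(q + x) (v(x, q) = (2*x)/(q + x) = 2*x/(q + x))
(O + v(-5, 1))² = (-35 + 2*(-5)/(1 - 5))² = (-35 + 2*(-5)/(-4))² = (-35 + 2*(-5)*(-¼))² = (-35 + 5/2)² = (-65/2)² = 4225/4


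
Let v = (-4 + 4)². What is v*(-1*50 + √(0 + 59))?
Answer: 0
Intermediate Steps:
v = 0 (v = 0² = 0)
v*(-1*50 + √(0 + 59)) = 0*(-1*50 + √(0 + 59)) = 0*(-50 + √59) = 0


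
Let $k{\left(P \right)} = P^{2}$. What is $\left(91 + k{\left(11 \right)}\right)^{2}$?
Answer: $44944$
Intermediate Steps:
$\left(91 + k{\left(11 \right)}\right)^{2} = \left(91 + 11^{2}\right)^{2} = \left(91 + 121\right)^{2} = 212^{2} = 44944$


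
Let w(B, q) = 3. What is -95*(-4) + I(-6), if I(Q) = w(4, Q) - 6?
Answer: 377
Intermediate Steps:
I(Q) = -3 (I(Q) = 3 - 6 = -3)
-95*(-4) + I(-6) = -95*(-4) - 3 = 380 - 3 = 377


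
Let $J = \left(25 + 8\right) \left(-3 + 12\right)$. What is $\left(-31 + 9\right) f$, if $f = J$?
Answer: $-6534$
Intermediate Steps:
$J = 297$ ($J = 33 \cdot 9 = 297$)
$f = 297$
$\left(-31 + 9\right) f = \left(-31 + 9\right) 297 = \left(-22\right) 297 = -6534$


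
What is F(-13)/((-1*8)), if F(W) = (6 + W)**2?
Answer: -49/8 ≈ -6.1250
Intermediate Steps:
F(-13)/((-1*8)) = (6 - 13)**2/((-1*8)) = (-7)**2/(-8) = 49*(-1/8) = -49/8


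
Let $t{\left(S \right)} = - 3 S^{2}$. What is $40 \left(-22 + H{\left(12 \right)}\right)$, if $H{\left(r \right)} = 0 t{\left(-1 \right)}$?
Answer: $-880$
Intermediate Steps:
$H{\left(r \right)} = 0$ ($H{\left(r \right)} = 0 \left(- 3 \left(-1\right)^{2}\right) = 0 \left(\left(-3\right) 1\right) = 0 \left(-3\right) = 0$)
$40 \left(-22 + H{\left(12 \right)}\right) = 40 \left(-22 + 0\right) = 40 \left(-22\right) = -880$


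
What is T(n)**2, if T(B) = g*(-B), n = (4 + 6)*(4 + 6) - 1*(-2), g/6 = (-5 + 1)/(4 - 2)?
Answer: 1498176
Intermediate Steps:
g = -12 (g = 6*((-5 + 1)/(4 - 2)) = 6*(-4/2) = 6*(-4*1/2) = 6*(-2) = -12)
n = 102 (n = 10*10 + 2 = 100 + 2 = 102)
T(B) = 12*B (T(B) = -(-12)*B = 12*B)
T(n)**2 = (12*102)**2 = 1224**2 = 1498176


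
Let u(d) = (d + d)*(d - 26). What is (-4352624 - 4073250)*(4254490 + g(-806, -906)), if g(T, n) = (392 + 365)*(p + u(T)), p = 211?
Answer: -8591783714126370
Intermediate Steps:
u(d) = 2*d*(-26 + d) (u(d) = (2*d)*(-26 + d) = 2*d*(-26 + d))
g(T, n) = 159727 + 1514*T*(-26 + T) (g(T, n) = (392 + 365)*(211 + 2*T*(-26 + T)) = 757*(211 + 2*T*(-26 + T)) = 159727 + 1514*T*(-26 + T))
(-4352624 - 4073250)*(4254490 + g(-806, -906)) = (-4352624 - 4073250)*(4254490 + (159727 + 1514*(-806)*(-26 - 806))) = -8425874*(4254490 + (159727 + 1514*(-806)*(-832))) = -8425874*(4254490 + (159727 + 1015276288)) = -8425874*(4254490 + 1015436015) = -8425874*1019690505 = -8591783714126370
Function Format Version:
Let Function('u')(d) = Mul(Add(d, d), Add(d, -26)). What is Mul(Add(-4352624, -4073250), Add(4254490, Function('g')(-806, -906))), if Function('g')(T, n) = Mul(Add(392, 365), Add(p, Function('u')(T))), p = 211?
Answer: -8591783714126370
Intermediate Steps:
Function('u')(d) = Mul(2, d, Add(-26, d)) (Function('u')(d) = Mul(Mul(2, d), Add(-26, d)) = Mul(2, d, Add(-26, d)))
Function('g')(T, n) = Add(159727, Mul(1514, T, Add(-26, T))) (Function('g')(T, n) = Mul(Add(392, 365), Add(211, Mul(2, T, Add(-26, T)))) = Mul(757, Add(211, Mul(2, T, Add(-26, T)))) = Add(159727, Mul(1514, T, Add(-26, T))))
Mul(Add(-4352624, -4073250), Add(4254490, Function('g')(-806, -906))) = Mul(Add(-4352624, -4073250), Add(4254490, Add(159727, Mul(1514, -806, Add(-26, -806))))) = Mul(-8425874, Add(4254490, Add(159727, Mul(1514, -806, -832)))) = Mul(-8425874, Add(4254490, Add(159727, 1015276288))) = Mul(-8425874, Add(4254490, 1015436015)) = Mul(-8425874, 1019690505) = -8591783714126370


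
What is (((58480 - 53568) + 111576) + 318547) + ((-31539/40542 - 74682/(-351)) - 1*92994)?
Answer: 60127690017/175682 ≈ 3.4225e+5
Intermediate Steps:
(((58480 - 53568) + 111576) + 318547) + ((-31539/40542 - 74682/(-351)) - 1*92994) = ((4912 + 111576) + 318547) + ((-31539*1/40542 - 74682*(-1/351)) - 92994) = (116488 + 318547) + ((-10513/13514 + 2766/13) - 92994) = 435035 + (37243055/175682 - 92994) = 435035 - 16300128853/175682 = 60127690017/175682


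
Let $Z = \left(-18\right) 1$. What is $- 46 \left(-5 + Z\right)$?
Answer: $1058$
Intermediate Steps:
$Z = -18$
$- 46 \left(-5 + Z\right) = - 46 \left(-5 - 18\right) = \left(-46\right) \left(-23\right) = 1058$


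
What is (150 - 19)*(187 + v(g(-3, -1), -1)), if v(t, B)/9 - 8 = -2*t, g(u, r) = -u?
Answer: 26855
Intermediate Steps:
v(t, B) = 72 - 18*t (v(t, B) = 72 + 9*(-2*t) = 72 - 18*t)
(150 - 19)*(187 + v(g(-3, -1), -1)) = (150 - 19)*(187 + (72 - (-18)*(-3))) = 131*(187 + (72 - 18*3)) = 131*(187 + (72 - 54)) = 131*(187 + 18) = 131*205 = 26855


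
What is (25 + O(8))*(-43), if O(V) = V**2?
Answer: -3827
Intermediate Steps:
(25 + O(8))*(-43) = (25 + 8**2)*(-43) = (25 + 64)*(-43) = 89*(-43) = -3827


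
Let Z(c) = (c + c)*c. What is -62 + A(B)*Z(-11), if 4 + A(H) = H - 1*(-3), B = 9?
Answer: 1874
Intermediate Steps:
Z(c) = 2*c² (Z(c) = (2*c)*c = 2*c²)
A(H) = -1 + H (A(H) = -4 + (H - 1*(-3)) = -4 + (H + 3) = -4 + (3 + H) = -1 + H)
-62 + A(B)*Z(-11) = -62 + (-1 + 9)*(2*(-11)²) = -62 + 8*(2*121) = -62 + 8*242 = -62 + 1936 = 1874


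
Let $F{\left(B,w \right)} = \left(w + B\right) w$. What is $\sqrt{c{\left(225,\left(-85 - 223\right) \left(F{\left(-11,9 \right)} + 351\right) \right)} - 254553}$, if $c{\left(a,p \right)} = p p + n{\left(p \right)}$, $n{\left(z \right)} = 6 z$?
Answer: $\sqrt{10518504159} \approx 1.0256 \cdot 10^{5}$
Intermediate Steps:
$F{\left(B,w \right)} = w \left(B + w\right)$ ($F{\left(B,w \right)} = \left(B + w\right) w = w \left(B + w\right)$)
$c{\left(a,p \right)} = p^{2} + 6 p$ ($c{\left(a,p \right)} = p p + 6 p = p^{2} + 6 p$)
$\sqrt{c{\left(225,\left(-85 - 223\right) \left(F{\left(-11,9 \right)} + 351\right) \right)} - 254553} = \sqrt{\left(-85 - 223\right) \left(9 \left(-11 + 9\right) + 351\right) \left(6 + \left(-85 - 223\right) \left(9 \left(-11 + 9\right) + 351\right)\right) - 254553} = \sqrt{- 308 \left(9 \left(-2\right) + 351\right) \left(6 - 308 \left(9 \left(-2\right) + 351\right)\right) - 254553} = \sqrt{- 308 \left(-18 + 351\right) \left(6 - 308 \left(-18 + 351\right)\right) - 254553} = \sqrt{\left(-308\right) 333 \left(6 - 102564\right) - 254553} = \sqrt{- 102564 \left(6 - 102564\right) - 254553} = \sqrt{\left(-102564\right) \left(-102558\right) - 254553} = \sqrt{10518758712 - 254553} = \sqrt{10518504159}$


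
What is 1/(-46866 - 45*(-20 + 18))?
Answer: -1/46776 ≈ -2.1378e-5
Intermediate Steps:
1/(-46866 - 45*(-20 + 18)) = 1/(-46866 - 45*(-2)) = 1/(-46866 - 1*(-90)) = 1/(-46866 + 90) = 1/(-46776) = -1/46776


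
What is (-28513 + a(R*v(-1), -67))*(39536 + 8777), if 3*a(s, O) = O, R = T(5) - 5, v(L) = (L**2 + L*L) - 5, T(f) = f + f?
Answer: -4135882678/3 ≈ -1.3786e+9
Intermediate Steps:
T(f) = 2*f
v(L) = -5 + 2*L**2 (v(L) = (L**2 + L**2) - 5 = 2*L**2 - 5 = -5 + 2*L**2)
R = 5 (R = 2*5 - 5 = 10 - 5 = 5)
a(s, O) = O/3
(-28513 + a(R*v(-1), -67))*(39536 + 8777) = (-28513 + (1/3)*(-67))*(39536 + 8777) = (-28513 - 67/3)*48313 = -85606/3*48313 = -4135882678/3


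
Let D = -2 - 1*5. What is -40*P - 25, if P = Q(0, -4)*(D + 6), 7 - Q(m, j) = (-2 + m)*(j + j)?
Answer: -385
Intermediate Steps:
Q(m, j) = 7 - 2*j*(-2 + m) (Q(m, j) = 7 - (-2 + m)*(j + j) = 7 - (-2 + m)*2*j = 7 - 2*j*(-2 + m))
D = -7 (D = -2 - 5 = -7)
P = 9 (P = (7 + 4*(-4) - 2*(-4)*0)*(-7 + 6) = (7 - 16 + 0)*(-1) = -9*(-1) = 9)
-40*P - 25 = -40*9 - 25 = -360 - 25 = -385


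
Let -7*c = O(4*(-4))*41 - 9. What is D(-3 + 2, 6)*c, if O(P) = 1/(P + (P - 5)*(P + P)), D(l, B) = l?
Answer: -143/112 ≈ -1.2768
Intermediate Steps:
O(P) = 1/(P + 2*P*(-5 + P)) (O(P) = 1/(P + (-5 + P)*(2*P)) = 1/(P + 2*P*(-5 + P)))
c = 143/112 (c = -((1/(((4*(-4)))*(-9 + 2*(4*(-4)))))*41 - 9)/7 = -((1/((-16)*(-9 + 2*(-16))))*41 - 9)/7 = -(-1/(16*(-9 - 32))*41 - 9)/7 = -(-1/16/(-41)*41 - 9)/7 = -(-1/16*(-1/41)*41 - 9)/7 = -((1/656)*41 - 9)/7 = -(1/16 - 9)/7 = -1/7*(-143/16) = 143/112 ≈ 1.2768)
D(-3 + 2, 6)*c = (-3 + 2)*(143/112) = -1*143/112 = -143/112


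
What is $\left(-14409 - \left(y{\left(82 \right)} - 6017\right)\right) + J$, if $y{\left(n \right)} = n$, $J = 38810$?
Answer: $30336$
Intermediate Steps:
$\left(-14409 - \left(y{\left(82 \right)} - 6017\right)\right) + J = \left(-14409 - \left(82 - 6017\right)\right) + 38810 = \left(-14409 - -5935\right) + 38810 = \left(-14409 + 5935\right) + 38810 = -8474 + 38810 = 30336$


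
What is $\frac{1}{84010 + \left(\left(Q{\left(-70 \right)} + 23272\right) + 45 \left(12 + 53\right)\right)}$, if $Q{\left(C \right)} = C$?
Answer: $\frac{1}{110137} \approx 9.0796 \cdot 10^{-6}$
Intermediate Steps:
$\frac{1}{84010 + \left(\left(Q{\left(-70 \right)} + 23272\right) + 45 \left(12 + 53\right)\right)} = \frac{1}{84010 + \left(\left(-70 + 23272\right) + 45 \left(12 + 53\right)\right)} = \frac{1}{84010 + \left(23202 + 45 \cdot 65\right)} = \frac{1}{84010 + \left(23202 + 2925\right)} = \frac{1}{84010 + 26127} = \frac{1}{110137}$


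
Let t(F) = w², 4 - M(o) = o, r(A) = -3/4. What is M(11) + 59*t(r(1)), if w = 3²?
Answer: 4772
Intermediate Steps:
r(A) = -¾ (r(A) = -3*¼ = -¾)
w = 9
M(o) = 4 - o
t(F) = 81 (t(F) = 9² = 81)
M(11) + 59*t(r(1)) = (4 - 1*11) + 59*81 = (4 - 11) + 4779 = -7 + 4779 = 4772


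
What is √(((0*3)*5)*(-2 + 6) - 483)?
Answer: I*√483 ≈ 21.977*I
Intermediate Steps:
√(((0*3)*5)*(-2 + 6) - 483) = √((0*5)*4 - 483) = √(0*4 - 483) = √(0 - 483) = √(-483) = I*√483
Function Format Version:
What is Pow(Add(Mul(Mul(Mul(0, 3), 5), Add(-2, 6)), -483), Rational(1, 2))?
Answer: Mul(I, Pow(483, Rational(1, 2))) ≈ Mul(21.977, I)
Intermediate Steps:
Pow(Add(Mul(Mul(Mul(0, 3), 5), Add(-2, 6)), -483), Rational(1, 2)) = Pow(Add(Mul(Mul(0, 5), 4), -483), Rational(1, 2)) = Pow(Add(Mul(0, 4), -483), Rational(1, 2)) = Pow(Add(0, -483), Rational(1, 2)) = Pow(-483, Rational(1, 2)) = Mul(I, Pow(483, Rational(1, 2)))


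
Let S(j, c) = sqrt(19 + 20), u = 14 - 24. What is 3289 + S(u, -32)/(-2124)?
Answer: 3289 - sqrt(39)/2124 ≈ 3289.0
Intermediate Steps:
u = -10
S(j, c) = sqrt(39)
3289 + S(u, -32)/(-2124) = 3289 + sqrt(39)/(-2124) = 3289 + sqrt(39)*(-1/2124) = 3289 - sqrt(39)/2124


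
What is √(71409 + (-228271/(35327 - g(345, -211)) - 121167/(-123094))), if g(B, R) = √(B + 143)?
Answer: √(38220834546004798838 - 2164027137233244*√122)/(123094*√(35327 - 2*√122)) ≈ 267.21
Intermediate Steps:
g(B, R) = √(143 + B)
√(71409 + (-228271/(35327 - g(345, -211)) - 121167/(-123094))) = √(71409 + (-228271/(35327 - √(143 + 345)) - 121167/(-123094))) = √(71409 + (-228271/(35327 - √488) - 121167*(-1/123094))) = √(71409 + (-228271/(35327 - 2*√122) + 121167/123094)) = √(71409 + (121167/123094 - 228271/(35327 - 2*√122))) = √(8790140613/123094 - 228271/(35327 - 2*√122))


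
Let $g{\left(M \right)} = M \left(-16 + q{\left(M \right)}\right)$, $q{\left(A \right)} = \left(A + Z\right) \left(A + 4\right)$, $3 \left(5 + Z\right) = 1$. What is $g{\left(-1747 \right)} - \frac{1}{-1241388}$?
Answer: $- \frac{6621357314280203}{1241388} \approx -5.3338 \cdot 10^{9}$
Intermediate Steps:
$Z = - \frac{14}{3}$ ($Z = -5 + \frac{1}{3} \cdot 1 = -5 + \frac{1}{3} = - \frac{14}{3} \approx -4.6667$)
$q{\left(A \right)} = \left(4 + A\right) \left(- \frac{14}{3} + A\right)$ ($q{\left(A \right)} = \left(A - \frac{14}{3}\right) \left(A + 4\right) = \left(- \frac{14}{3} + A\right) \left(4 + A\right) = \left(4 + A\right) \left(- \frac{14}{3} + A\right)$)
$g{\left(M \right)} = M \left(- \frac{104}{3} + M^{2} - \frac{2 M}{3}\right)$ ($g{\left(M \right)} = M \left(-16 - \left(\frac{56}{3} - M^{2} + \frac{2 M}{3}\right)\right) = M \left(- \frac{104}{3} + M^{2} - \frac{2 M}{3}\right)$)
$g{\left(-1747 \right)} - \frac{1}{-1241388} = \frac{1}{3} \left(-1747\right) \left(-104 - -3494 + 3 \left(-1747\right)^{2}\right) - \frac{1}{-1241388} = \frac{1}{3} \left(-1747\right) \left(-104 + 3494 + 3 \cdot 3052009\right) - - \frac{1}{1241388} = \frac{1}{3} \left(-1747\right) \left(-104 + 3494 + 9156027\right) + \frac{1}{1241388} = \frac{1}{3} \left(-1747\right) 9159417 + \frac{1}{1241388} = -5333833833 + \frac{1}{1241388} = - \frac{6621357314280203}{1241388}$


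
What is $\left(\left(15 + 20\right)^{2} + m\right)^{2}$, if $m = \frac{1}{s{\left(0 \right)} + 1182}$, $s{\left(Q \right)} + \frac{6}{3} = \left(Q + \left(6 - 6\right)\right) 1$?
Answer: $\frac{2089473141001}{1392400} \approx 1.5006 \cdot 10^{6}$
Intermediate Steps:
$s{\left(Q \right)} = -2 + Q$ ($s{\left(Q \right)} = -2 + \left(Q + \left(6 - 6\right)\right) 1 = -2 + \left(Q + 0\right) 1 = -2 + Q 1 = -2 + Q$)
$m = \frac{1}{1180}$ ($m = \frac{1}{\left(-2 + 0\right) + 1182} = \frac{1}{-2 + 1182} = \frac{1}{1180} \approx 0.00084746$)
$\left(\left(15 + 20\right)^{2} + m\right)^{2} = \left(\left(15 + 20\right)^{2} + \frac{1}{1180}\right)^{2} = \left(35^{2} + \frac{1}{1180}\right)^{2} = \left(1225 + \frac{1}{1180}\right)^{2} = \left(\frac{1445501}{1180}\right)^{2} = \frac{2089473141001}{1392400}$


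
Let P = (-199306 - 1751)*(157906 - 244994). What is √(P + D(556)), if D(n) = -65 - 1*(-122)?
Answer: 3*√1945516897 ≈ 1.3232e+5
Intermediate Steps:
D(n) = 57 (D(n) = -65 + 122 = 57)
P = 17509652016 (P = -201057*(-87088) = 17509652016)
√(P + D(556)) = √(17509652016 + 57) = √17509652073 = 3*√1945516897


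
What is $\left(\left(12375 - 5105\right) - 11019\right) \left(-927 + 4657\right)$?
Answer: $-13983770$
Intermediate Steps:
$\left(\left(12375 - 5105\right) - 11019\right) \left(-927 + 4657\right) = \left(7270 - 11019\right) 3730 = \left(-3749\right) 3730 = -13983770$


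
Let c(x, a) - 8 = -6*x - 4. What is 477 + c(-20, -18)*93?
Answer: 12009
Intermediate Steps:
c(x, a) = 4 - 6*x (c(x, a) = 8 + (-6*x - 4) = 8 + (-4 - 6*x) = 4 - 6*x)
477 + c(-20, -18)*93 = 477 + (4 - 6*(-20))*93 = 477 + (4 + 120)*93 = 477 + 124*93 = 477 + 11532 = 12009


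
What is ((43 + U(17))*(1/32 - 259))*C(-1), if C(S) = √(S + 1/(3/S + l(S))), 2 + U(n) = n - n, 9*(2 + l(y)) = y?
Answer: -339767*I*√2530/1472 ≈ -11610.0*I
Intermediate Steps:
l(y) = -2 + y/9
U(n) = -2 (U(n) = -2 + (n - n) = -2 + 0 = -2)
C(S) = √(S + 1/(-2 + 3/S + S/9)) (C(S) = √(S + 1/(3/S + (-2 + S/9))) = √(S + 1/(-2 + 3/S + S/9)))
((43 + U(17))*(1/32 - 259))*C(-1) = ((43 - 2)*(1/32 - 259))*√(-(36 - (-18 - 1))/(27 - (-18 - 1))) = (41*(1/32 - 259))*√(-(36 - 1*(-19))/(27 - 1*(-19))) = (41*(-8287/32))*√(-(36 + 19)/(27 + 19)) = -339767*I*√2530/46/32 = -339767*I*√2530/1472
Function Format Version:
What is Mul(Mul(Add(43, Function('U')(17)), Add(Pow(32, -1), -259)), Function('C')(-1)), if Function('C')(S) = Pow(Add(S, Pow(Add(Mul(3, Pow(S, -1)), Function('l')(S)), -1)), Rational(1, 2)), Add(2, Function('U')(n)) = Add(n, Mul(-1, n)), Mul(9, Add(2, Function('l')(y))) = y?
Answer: Mul(Rational(-339767, 1472), I, Pow(2530, Rational(1, 2))) ≈ Mul(-11610., I)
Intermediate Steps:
Function('l')(y) = Add(-2, Mul(Rational(1, 9), y))
Function('U')(n) = -2 (Function('U')(n) = Add(-2, Add(n, Mul(-1, n))) = Add(-2, 0) = -2)
Function('C')(S) = Pow(Add(S, Pow(Add(-2, Mul(3, Pow(S, -1)), Mul(Rational(1, 9), S)), -1)), Rational(1, 2)) (Function('C')(S) = Pow(Add(S, Pow(Add(Mul(3, Pow(S, -1)), Add(-2, Mul(Rational(1, 9), S))), -1)), Rational(1, 2)) = Pow(Add(S, Pow(Add(-2, Mul(3, Pow(S, -1)), Mul(Rational(1, 9), S)), -1)), Rational(1, 2)))
Mul(Mul(Add(43, Function('U')(17)), Add(Pow(32, -1), -259)), Function('C')(-1)) = Mul(Mul(Add(43, -2), Add(Pow(32, -1), -259)), Pow(Mul(-1, Pow(Add(27, Mul(-1, Add(-18, -1))), -1), Add(36, Mul(-1, Add(-18, -1)))), Rational(1, 2))) = Mul(Mul(41, Add(Rational(1, 32), -259)), Pow(Mul(-1, Pow(Add(27, Mul(-1, -19)), -1), Add(36, Mul(-1, -19))), Rational(1, 2))) = Mul(Mul(41, Rational(-8287, 32)), Pow(Mul(-1, Pow(Add(27, 19), -1), Add(36, 19)), Rational(1, 2))) = Mul(Rational(-339767, 32), Pow(Mul(-1, Pow(46, -1), 55), Rational(1, 2))) = Mul(Rational(-339767, 32), Pow(Mul(-1, Rational(1, 46), 55), Rational(1, 2))) = Mul(Rational(-339767, 32), Pow(Rational(-55, 46), Rational(1, 2))) = Mul(Rational(-339767, 32), Mul(Rational(1, 46), I, Pow(2530, Rational(1, 2)))) = Mul(Rational(-339767, 1472), I, Pow(2530, Rational(1, 2)))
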